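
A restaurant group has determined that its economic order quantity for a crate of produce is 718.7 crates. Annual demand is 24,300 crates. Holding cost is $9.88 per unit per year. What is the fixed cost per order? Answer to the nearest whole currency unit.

S ≈ $105

The basic EOQ model gives Q* = √(2DS/H); rearrange for the unknown.
From Q* = √(2DS/H): S = Q*²H / (2D) = 718.7² × 9.88 / (2 × 24,300) = 105.0064.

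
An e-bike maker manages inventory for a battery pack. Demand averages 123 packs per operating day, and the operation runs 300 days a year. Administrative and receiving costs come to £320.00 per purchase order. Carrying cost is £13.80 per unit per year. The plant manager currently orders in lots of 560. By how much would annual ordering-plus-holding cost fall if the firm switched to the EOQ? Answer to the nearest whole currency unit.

Annual demand D = 123 × 300 = 36,900.
EOQ = √(2DS/H) = √(2 × 36,900 × 320 / 13.8) ≈ 1308.17.
Cost at Q* = (D/Q*)S + (Q*/2)H = √(2DSH) ≈ £18,052.72.
Cost at Q = 560: (36,900/560)×320 + (560/2)×13.8 = £21,085.71 + £3,864.00 = £24,949.71.
Excess = £24,949.71 − £18,052.72 = £6,896.99.

Extra cost ≈ £6,897 per year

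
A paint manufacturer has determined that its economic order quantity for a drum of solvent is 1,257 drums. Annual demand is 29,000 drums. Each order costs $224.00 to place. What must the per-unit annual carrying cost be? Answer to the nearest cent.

H ≈ $8.22

Invert the EOQ relation Q*² = 2DS/H.
From Q* = √(2DS/H): H = 2DS / Q*² = 2 × 29,000 × 224 / 1,257² = 8.2225.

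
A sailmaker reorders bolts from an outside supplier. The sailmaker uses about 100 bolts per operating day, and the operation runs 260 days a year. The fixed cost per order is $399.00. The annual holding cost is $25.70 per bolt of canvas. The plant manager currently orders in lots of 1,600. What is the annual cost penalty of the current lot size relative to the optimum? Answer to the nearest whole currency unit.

Annual demand D = 100 × 260 = 26,000.
EOQ = √(2DS/H) = √(2 × 26,000 × 399 / 25.7) ≈ 898.51.
Cost at Q* = (D/Q*)S + (Q*/2)H = √(2DSH) ≈ $23,091.63.
Cost at Q = 1,600: (26,000/1,600)×399 + (1,600/2)×25.7 = $6,483.75 + $20,560.00 = $27,043.75.
Excess = $27,043.75 − $23,091.63 = $3,952.12.

Extra cost ≈ $3,952 per year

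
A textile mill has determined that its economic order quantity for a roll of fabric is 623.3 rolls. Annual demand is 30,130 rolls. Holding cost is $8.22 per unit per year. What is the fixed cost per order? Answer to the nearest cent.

Squaring Q* = √(2DS/H) gives Q*² = 2DS/H.
From Q* = √(2DS/H): S = Q*²H / (2D) = 623.3² × 8.22 / (2 × 30,130) = 52.9952.

S ≈ $53.00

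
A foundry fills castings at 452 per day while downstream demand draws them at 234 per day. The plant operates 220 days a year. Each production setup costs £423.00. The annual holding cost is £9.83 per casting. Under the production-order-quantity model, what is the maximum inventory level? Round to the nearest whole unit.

Annual demand D = 234 × 220 = 51,480.
Production build-up factor (1 − d/p) = 1 − 234/452 = 0.4823.
Q* = √(2DS / (H(1 − d/p))) = √(2 × 51,480 × 423 / (9.83 × 0.4823)).
= √(43,552,080 / 4.741) ≈ 3030.879.
Maximum inventory = Q*(1 − d/p) = 3030.879 × 0.4823 ≈ 1461.796.

I_max ≈ 1,462 castings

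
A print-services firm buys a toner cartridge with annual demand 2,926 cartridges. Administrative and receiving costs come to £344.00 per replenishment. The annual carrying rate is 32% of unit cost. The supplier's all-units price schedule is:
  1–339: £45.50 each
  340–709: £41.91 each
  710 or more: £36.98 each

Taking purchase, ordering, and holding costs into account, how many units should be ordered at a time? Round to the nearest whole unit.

Holding cost per unit per year at price C is H = 0.32·C.
Evaluate total cost at each tier's feasible EOQ or, if the EOQ is below the tier, at the tier's minimum quantity.
Tier 1 (£45.50): EOQ = 371.8 exceeds tier's upper bound 339, so this tier is dominated.
EOQ at £41.91 = 387.4 (feasible in tier 2): TC = 2,926×£41.91 + (2,926/387.4)×344 + (387.4/2)×0.32×£41.91 = £127,824.61.
EOQ at £36.98 = 412.5 < 710, so use break Q=710: TC = 2,926×£36.98 + (2,926/710.0)×344 + (710.0/2)×0.32×£36.98 = £113,822.08.
Lowest total cost is £113,822.08 at Q = 710.0.

Q* ≈ 710 cartridges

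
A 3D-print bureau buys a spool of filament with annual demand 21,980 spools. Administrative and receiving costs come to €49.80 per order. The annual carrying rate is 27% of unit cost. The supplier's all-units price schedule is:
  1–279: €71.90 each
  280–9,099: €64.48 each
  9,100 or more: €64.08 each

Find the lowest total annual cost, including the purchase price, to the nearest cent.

TC* ≈ €1,423,443.99

Holding cost per unit per year at price C is H = 0.27·C.
Evaluate total cost at each tier's feasible EOQ or, if the EOQ is below the tier, at the tier's minimum quantity.
Tier 1 (€71.90): EOQ = 335.8 exceeds tier's upper bound 279, so this tier is dominated.
EOQ at €64.48 = 354.6 (feasible in tier 2): TC = 21,980×€64.48 + (21,980/354.6)×49.8 + (354.6/2)×0.27×€64.48 = €1,423,443.99.
EOQ at €64.08 = 355.7 < 9100, so use break Q=9100: TC = 21,980×€64.08 + (21,980/9100.0)×49.8 + (9100.0/2)×0.27×€64.08 = €1,487,320.97.
Lowest total cost among the candidates is at Q = 354.6.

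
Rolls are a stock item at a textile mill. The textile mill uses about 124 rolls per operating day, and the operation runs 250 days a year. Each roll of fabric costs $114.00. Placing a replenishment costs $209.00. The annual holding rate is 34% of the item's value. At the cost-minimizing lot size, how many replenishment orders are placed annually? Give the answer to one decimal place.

N ≈ 53.6 orders per year

Annual demand D = 124 × 250 = 31,000.
Holding cost H = 0.34 × $114.00 = $38.7600 per unit per year.
EOQ = √(2DS/H) = √(2 × 31,000 × 209 / 38.76) ≈ 578.20.
Orders per year = D / Q* = 31,000 / 578.20 ≈ 53.615.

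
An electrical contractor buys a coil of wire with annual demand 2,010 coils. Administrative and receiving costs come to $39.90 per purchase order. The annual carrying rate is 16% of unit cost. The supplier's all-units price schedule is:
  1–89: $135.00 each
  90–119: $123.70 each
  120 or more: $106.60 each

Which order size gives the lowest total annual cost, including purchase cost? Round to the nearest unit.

Q* ≈ 120 coils

Holding cost per unit per year at price C is H = 0.16·C.
For each price level, check whether its EOQ is feasible; otherwise the best quantity at that price is the breakpoint.
EOQ at $135.00 = 86.2 (feasible in tier 1): TC = 2,010×$135.00 + (2,010/86.2)×39.9 + (86.2/2)×0.16×$135.00 = $273,211.34.
EOQ at $123.70 = 90.0 (feasible in tier 2): TC = 2,010×$123.70 + (2,010/90.0)×39.9 + (90.0/2)×0.16×$123.70 = $250,418.74.
EOQ at $106.60 = 97.0 < 120, so use break Q=120: TC = 2,010×$106.60 + (2,010/120.0)×39.9 + (120.0/2)×0.16×$106.60 = $215,957.68.
Lowest total cost is $215,957.68 at Q = 120.0.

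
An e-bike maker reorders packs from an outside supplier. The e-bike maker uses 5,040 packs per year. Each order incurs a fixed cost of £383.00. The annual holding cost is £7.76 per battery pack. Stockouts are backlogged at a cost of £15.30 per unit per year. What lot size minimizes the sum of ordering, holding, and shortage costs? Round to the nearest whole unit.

With planned backorders, Q* = √(2DS/H) · √((H+B)/B).
√(2DS/H) = √(2 × 5,040 × 383 / 7.76) = 705.340.
√((H+B)/B) = √((7.76+15.3)/15.3) = 1.2277.
Q* ≈ 865.930.

Q* ≈ 866 packs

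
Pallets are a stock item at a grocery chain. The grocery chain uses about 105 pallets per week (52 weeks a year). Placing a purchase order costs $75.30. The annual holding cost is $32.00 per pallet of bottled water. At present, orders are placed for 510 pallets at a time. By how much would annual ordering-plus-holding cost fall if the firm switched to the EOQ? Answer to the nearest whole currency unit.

Annual demand D = 105 × 52 = 5,460.
EOQ = √(2DS/H) = √(2 × 5,460 × 75.3 / 32) ≈ 160.30.
Cost at Q* = (D/Q*)S + (Q*/2)H = √(2DSH) ≈ $5,129.60.
Cost at Q = 510: (5,460/510)×75.3 + (510/2)×32 = $806.15 + $8,160.00 = $8,966.15.
Excess = $8,966.15 − $5,129.60 = $3,836.55.

Extra cost ≈ $3,837 per year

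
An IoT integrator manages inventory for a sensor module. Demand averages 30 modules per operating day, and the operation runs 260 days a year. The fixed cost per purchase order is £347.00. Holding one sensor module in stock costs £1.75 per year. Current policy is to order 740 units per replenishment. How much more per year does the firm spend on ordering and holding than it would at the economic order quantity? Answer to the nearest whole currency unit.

Annual demand D = 30 × 260 = 7,800.
EOQ = √(2DS/H) = √(2 × 7,800 × 347 / 1.75) ≈ 1758.77.
Cost at Q* = (D/Q*)S + (Q*/2)H = √(2DSH) ≈ £3,077.84.
Cost at Q = 740: (7,800/740)×347 + (740/2)×1.75 = £3,657.57 + £647.50 = £4,305.07.
Excess = £4,305.07 − £3,077.84 = £1,227.23.

Extra cost ≈ £1,227 per year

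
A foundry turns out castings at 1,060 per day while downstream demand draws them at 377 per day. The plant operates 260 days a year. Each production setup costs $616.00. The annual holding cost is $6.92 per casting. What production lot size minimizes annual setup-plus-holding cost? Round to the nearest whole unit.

Q* ≈ 5,204 castings

Annual demand D = 377 × 260 = 98,020.
Production build-up factor (1 − d/p) = 1 − 377/1,060 = 0.6443.
Q* = √(2DS / (H(1 − d/p))) = √(2 × 98,020 × 616 / (6.92 × 0.6443)).
= √(120,760,640 / 4.4588) ≈ 5204.179.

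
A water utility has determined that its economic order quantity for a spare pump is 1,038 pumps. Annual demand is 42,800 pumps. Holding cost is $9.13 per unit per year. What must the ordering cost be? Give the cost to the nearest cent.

S ≈ $114.92

Invert the EOQ relation Q*² = 2DS/H.
From Q* = √(2DS/H): S = Q*²H / (2D) = 1,038² × 9.13 / (2 × 42,800) = 114.9190.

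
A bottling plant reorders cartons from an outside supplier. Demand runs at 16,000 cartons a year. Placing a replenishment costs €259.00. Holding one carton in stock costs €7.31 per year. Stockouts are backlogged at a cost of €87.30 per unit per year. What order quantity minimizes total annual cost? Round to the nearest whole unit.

Q* ≈ 1,108 cartons

With planned backorders, Q* = √(2DS/H) · √((H+B)/B).
√(2DS/H) = √(2 × 16,000 × 259 / 7.31) = 1064.795.
√((H+B)/B) = √((7.31+87.3)/87.3) = 1.0410.
Q* ≈ 1108.479.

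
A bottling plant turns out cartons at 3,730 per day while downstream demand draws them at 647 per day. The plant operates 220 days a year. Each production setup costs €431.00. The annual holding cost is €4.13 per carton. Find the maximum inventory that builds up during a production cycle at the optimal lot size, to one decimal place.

Annual demand D = 647 × 220 = 142,340.
Production build-up factor (1 − d/p) = 1 − 647/3,730 = 0.8265.
Q* = √(2DS / (H(1 − d/p))) = √(2 × 142,340 × 431 / (4.13 × 0.8265)).
= √(122,697,080 / 3.4136) ≈ 5995.284.
Maximum inventory = Q*(1 − d/p) = 5995.284 × 0.8265 ≈ 4955.351.

I_max ≈ 4,955.4 cartons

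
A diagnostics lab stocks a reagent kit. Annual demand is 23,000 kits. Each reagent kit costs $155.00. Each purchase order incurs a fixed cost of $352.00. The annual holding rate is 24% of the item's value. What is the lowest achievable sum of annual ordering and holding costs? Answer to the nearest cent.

TC* ≈ $24,542.66

Holding cost H = 0.24 × $155.00 = $37.2000 per unit per year.
EOQ = √(2DS/H) = √(2 × 23,000 × 352 / 37.2) ≈ 659.75.
At Q*, ordering cost (D/Q*)S equals holding cost (Q*/2)H, each = √(DSH/2).
Minimum total = √(2DSH) = √(2 × 23,000 × 352 × 37.2) ≈ 24542.665.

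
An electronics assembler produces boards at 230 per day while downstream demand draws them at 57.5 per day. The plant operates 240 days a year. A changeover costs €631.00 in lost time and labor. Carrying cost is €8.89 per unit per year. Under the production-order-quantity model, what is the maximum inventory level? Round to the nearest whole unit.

Annual demand D = 57.5 × 240 = 13,800.
Production build-up factor (1 − d/p) = 1 − 57.5/230 = 0.7500.
Q* = √(2DS / (H(1 − d/p))) = √(2 × 13,800 × 631 / (8.89 × 0.7500)).
= √(17,415,600 / 6.6675) ≈ 1616.172.
Maximum inventory = Q*(1 − d/p) = 1616.172 × 0.7500 ≈ 1212.129.

I_max ≈ 1,212 boards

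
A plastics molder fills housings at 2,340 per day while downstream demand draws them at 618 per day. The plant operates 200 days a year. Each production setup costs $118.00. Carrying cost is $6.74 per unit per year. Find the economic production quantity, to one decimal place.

Q* ≈ 2,425.1 housings

Annual demand D = 618 × 200 = 123,600.
Production build-up factor (1 − d/p) = 1 − 618/2,340 = 0.7359.
Q* = √(2DS / (H(1 − d/p))) = √(2 × 123,600 × 118 / (6.74 × 0.7359)).
= √(29,169,600 / 4.9599) ≈ 2425.083.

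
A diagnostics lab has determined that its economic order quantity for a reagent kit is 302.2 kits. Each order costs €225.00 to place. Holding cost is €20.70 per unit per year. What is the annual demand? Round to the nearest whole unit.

Invert the EOQ relation Q*² = 2DS/H.
From Q* = √(2DS/H): D = Q*²H / (2S) = 302.2² × 20.7 / (2 × 225) = 4200.943.

D ≈ 4,201 kits per year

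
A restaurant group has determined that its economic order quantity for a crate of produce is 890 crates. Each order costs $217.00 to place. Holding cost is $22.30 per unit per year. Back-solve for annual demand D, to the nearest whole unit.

D ≈ 40,700 crates per year

Invert the EOQ relation Q*² = 2DS/H.
From Q* = √(2DS/H): D = Q*²H / (2S) = 890² × 22.3 / (2 × 217) = 40700.069.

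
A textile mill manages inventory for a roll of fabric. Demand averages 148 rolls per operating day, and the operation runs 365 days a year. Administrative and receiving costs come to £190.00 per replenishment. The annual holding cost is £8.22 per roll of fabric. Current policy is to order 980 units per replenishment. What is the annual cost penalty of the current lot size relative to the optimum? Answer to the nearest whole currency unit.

Annual demand D = 148 × 365 = 54,020.
EOQ = √(2DS/H) = √(2 × 54,020 × 190 / 8.22) ≈ 1580.28.
Cost at Q* = (D/Q*)S + (Q*/2)H = √(2DSH) ≈ £12,989.88.
Cost at Q = 980: (54,020/980)×190 + (980/2)×8.22 = £10,473.27 + £4,027.80 = £14,501.07.
Excess = £14,501.07 − £12,989.88 = £1,511.19.

Extra cost ≈ £1,511 per year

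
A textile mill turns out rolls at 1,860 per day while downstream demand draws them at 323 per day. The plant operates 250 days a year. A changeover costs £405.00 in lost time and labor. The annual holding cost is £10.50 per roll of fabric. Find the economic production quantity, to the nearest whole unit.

Q* ≈ 2,746 rolls

Annual demand D = 323 × 250 = 80,750.
Production build-up factor (1 − d/p) = 1 − 323/1,860 = 0.8263.
Q* = √(2DS / (H(1 − d/p))) = √(2 × 80,750 × 405 / (10.5 × 0.8263)).
= √(65,407,500 / 8.6766) ≈ 2745.609.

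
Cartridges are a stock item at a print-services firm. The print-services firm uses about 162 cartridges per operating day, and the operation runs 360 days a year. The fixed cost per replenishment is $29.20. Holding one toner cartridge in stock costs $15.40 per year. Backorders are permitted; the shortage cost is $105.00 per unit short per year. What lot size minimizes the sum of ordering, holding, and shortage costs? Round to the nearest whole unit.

Q* ≈ 504 cartridges

Annual demand D = 162 × 360 = 58,320.
With planned backorders, Q* = √(2DS/H) · √((H+B)/B).
√(2DS/H) = √(2 × 58,320 × 29.2 / 15.4) = 470.278.
√((H+B)/B) = √((15.4+105)/105) = 1.0708.
Q* ≈ 503.586.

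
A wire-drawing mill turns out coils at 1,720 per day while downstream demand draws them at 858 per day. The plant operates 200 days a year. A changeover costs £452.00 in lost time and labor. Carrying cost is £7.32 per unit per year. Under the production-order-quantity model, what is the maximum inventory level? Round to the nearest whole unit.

I_max ≈ 3,259 coils

Annual demand D = 858 × 200 = 171,600.
Production build-up factor (1 − d/p) = 1 − 858/1,720 = 0.5012.
Q* = √(2DS / (H(1 − d/p))) = √(2 × 171,600 × 452 / (7.32 × 0.5012)).
= √(155,126,400 / 3.6685) ≈ 6502.763.
Maximum inventory = Q*(1 − d/p) = 6502.763 × 0.5012 ≈ 3258.943.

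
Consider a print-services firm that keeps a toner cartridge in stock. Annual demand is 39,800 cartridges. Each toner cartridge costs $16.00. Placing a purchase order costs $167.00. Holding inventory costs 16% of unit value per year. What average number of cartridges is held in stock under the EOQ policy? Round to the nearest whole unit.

Average inventory ≈ 1,139 cartridges

Holding cost H = 0.16 × $16.00 = $2.5600 per unit per year.
Q* = √(2DS/H) = √(2 × 39,800 × 167 / 2.56) ≈ 2278.74.
Average inventory = Q*/2 ≈ 2278.74 / 2 = 1139.370.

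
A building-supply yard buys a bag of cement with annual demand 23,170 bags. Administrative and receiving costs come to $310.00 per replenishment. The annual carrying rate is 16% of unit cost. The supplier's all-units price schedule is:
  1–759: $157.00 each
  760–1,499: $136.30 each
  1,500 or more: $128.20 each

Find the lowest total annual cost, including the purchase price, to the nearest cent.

Holding cost per unit per year at price C is H = 0.16·C.
For each price level, check whether its EOQ is feasible; otherwise the best quantity at that price is the breakpoint.
EOQ at $157.00 = 756.2 (feasible in tier 1): TC = 23,170×$157.00 + (23,170/756.2)×310 + (756.2/2)×0.16×$157.00 = $3,656,686.29.
EOQ at $136.30 = 811.6 (feasible in tier 2): TC = 23,170×$136.30 + (23,170/811.6)×310 + (811.6/2)×0.16×$136.30 = $3,175,770.74.
EOQ at $128.20 = 836.9 < 1500, so use break Q=1500: TC = 23,170×$128.20 + (23,170/1500.0)×310 + (1500.0/2)×0.16×$128.20 = $2,990,566.47.
Lowest total cost among the candidates is at Q = 1500.0.

TC* ≈ $2,990,566.47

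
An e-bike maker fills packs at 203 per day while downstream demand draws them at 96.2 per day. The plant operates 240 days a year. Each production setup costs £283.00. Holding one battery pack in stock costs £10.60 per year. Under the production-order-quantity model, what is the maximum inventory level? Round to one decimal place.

Annual demand D = 96.2 × 240 = 23,088.
Production build-up factor (1 − d/p) = 1 − 96.2/203 = 0.5261.
Q* = √(2DS / (H(1 − d/p))) = √(2 × 23,088 × 283 / (10.6 × 0.5261)).
= √(13,067,808 / 5.5767) ≈ 1530.773.
Maximum inventory = Q*(1 − d/p) = 1530.773 × 0.5261 ≈ 805.353.

I_max ≈ 805.4 packs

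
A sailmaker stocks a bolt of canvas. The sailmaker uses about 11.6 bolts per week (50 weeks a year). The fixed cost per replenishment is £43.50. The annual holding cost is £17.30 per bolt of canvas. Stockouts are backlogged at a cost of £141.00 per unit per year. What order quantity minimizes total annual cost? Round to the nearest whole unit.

Q* ≈ 57 bolts

Annual demand D = 11.6 × 50 = 580.
With planned backorders, Q* = √(2DS/H) · √((H+B)/B).
√(2DS/H) = √(2 × 580 × 43.5 / 17.3) = 54.007.
√((H+B)/B) = √((17.3+141)/141) = 1.0596.
Q* ≈ 57.224.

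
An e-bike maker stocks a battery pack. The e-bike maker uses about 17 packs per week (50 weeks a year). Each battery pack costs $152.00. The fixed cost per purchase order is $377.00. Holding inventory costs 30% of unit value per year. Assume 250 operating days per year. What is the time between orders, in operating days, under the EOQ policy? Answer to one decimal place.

T ≈ 34.9 days

Annual demand D = 17 × 50 = 850.
Holding cost H = 0.30 × $152.00 = $45.6000 per unit per year.
Q* = √(2DS/H) = √(2 × 850 × 377 / 45.6) ≈ 118.55.
Cycle time = Q*/D × 250 = 118.55 / 850 × 250 ≈ 34.869 days.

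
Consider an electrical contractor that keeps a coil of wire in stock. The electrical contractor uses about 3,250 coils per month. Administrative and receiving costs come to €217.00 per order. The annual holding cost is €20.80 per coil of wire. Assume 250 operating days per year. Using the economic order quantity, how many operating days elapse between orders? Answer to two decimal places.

T ≈ 5.78 days

Annual demand D = 3,250 × 12 = 39,000.
Q* = √(2DS/H) = √(2 × 39,000 × 217 / 20.8) ≈ 902.08.
Cycle time = Q*/D × 250 = 902.08 / 39,000 × 250 ≈ 5.783 days.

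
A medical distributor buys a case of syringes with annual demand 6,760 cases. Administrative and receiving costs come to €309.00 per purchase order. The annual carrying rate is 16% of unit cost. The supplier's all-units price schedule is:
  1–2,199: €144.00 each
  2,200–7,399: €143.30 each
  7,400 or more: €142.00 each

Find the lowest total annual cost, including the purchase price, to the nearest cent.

Holding cost per unit per year at price C is H = 0.16·C.
For each price level, check whether its EOQ is feasible; otherwise the best quantity at that price is the breakpoint.
EOQ at €144.00 = 425.8 (feasible in tier 1): TC = 6,760×€144.00 + (6,760/425.8)×309 + (425.8/2)×0.16×€144.00 = €983,250.90.
EOQ at €143.30 = 426.9 < 2200, so use break Q=2200: TC = 6,760×€143.30 + (6,760/2200.0)×309 + (2200.0/2)×0.16×€143.30 = €994,878.27.
EOQ at €142.00 = 428.8 < 7400, so use break Q=7400: TC = 6,760×€142.00 + (6,760/7400.0)×309 + (7400.0/2)×0.16×€142.00 = €1,044,266.28.
Lowest total cost among the candidates is at Q = 425.8.

TC* ≈ €983,250.90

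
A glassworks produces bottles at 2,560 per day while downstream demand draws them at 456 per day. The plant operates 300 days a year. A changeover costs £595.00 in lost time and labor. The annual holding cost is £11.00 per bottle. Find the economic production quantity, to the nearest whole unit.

Q* ≈ 4,243 bottles

Annual demand D = 456 × 300 = 136,800.
Production build-up factor (1 − d/p) = 1 − 456/2,560 = 0.8219.
Q* = √(2DS / (H(1 − d/p))) = √(2 × 136,800 × 595 / (11 × 0.8219)).
= √(162,792,000 / 9.0406) ≈ 4243.433.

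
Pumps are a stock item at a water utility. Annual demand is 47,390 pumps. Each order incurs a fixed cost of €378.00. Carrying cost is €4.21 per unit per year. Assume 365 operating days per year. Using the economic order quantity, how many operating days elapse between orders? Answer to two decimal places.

EOQ = √(2DS/H) = √(2 × 47,390 × 378 / 4.21) ≈ 2917.18.
Cycle time = Q*/D × 365 = 2917.18 / 47,390 × 365 ≈ 22.468 days.

T ≈ 22.47 days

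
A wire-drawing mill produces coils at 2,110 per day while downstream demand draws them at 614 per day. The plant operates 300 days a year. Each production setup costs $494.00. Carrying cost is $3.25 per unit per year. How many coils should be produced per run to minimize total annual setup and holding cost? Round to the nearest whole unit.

Q* ≈ 8,887 coils

Annual demand D = 614 × 300 = 184,200.
Production build-up factor (1 − d/p) = 1 − 614/2,110 = 0.7090.
Q* = √(2DS / (H(1 − d/p))) = √(2 × 184,200 × 494 / (3.25 × 0.7090)).
= √(181,989,600 / 2.3043) ≈ 8887.038.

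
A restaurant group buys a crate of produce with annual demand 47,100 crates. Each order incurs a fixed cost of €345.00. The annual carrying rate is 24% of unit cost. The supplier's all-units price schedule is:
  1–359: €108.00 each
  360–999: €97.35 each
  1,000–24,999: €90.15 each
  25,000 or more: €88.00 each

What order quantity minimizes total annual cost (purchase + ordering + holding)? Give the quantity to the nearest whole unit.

Q* ≈ 1,226 crates

Holding cost per unit per year at price C is H = 0.24·C.
Candidates are each tier's EOQ (if it falls in that tier) and each price-break quantity.
Tier 1 (€108.00): EOQ = 1119.7 exceeds tier's upper bound 359, so this tier is dominated.
Tier 2 (€97.35): EOQ = 1179.4 exceeds tier's upper bound 999, so this tier is dominated.
EOQ at €90.15 = 1225.6 (feasible in tier 3): TC = 47,100×€90.15 + (47,100/1225.6)×345 + (1225.6/2)×0.24×€90.15 = €4,272,581.94.
EOQ at €88.00 = 1240.5 < 25000, so use break Q=25000: TC = 47,100×€88.00 + (47,100/25000.0)×345 + (25000.0/2)×0.24×€88.00 = €4,409,449.98.
Lowest total cost is €4,272,581.94 at Q = 1225.6.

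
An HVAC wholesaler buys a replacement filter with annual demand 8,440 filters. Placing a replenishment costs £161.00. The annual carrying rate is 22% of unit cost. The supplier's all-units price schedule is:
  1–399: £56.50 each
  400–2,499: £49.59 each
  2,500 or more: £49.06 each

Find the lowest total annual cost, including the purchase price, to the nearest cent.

TC* ≈ £423,984.72

Holding cost per unit per year at price C is H = 0.22·C.
Evaluate total cost at each tier's feasible EOQ or, if the EOQ is below the tier, at the tier's minimum quantity.
Tier 1 (£56.50): EOQ = 467.6 exceeds tier's upper bound 399, so this tier is dominated.
EOQ at £49.59 = 499.1 (feasible in tier 2): TC = 8,440×£49.59 + (8,440/499.1)×161 + (499.1/2)×0.22×£49.59 = £423,984.72.
EOQ at £49.06 = 501.8 < 2500, so use break Q=2500: TC = 8,440×£49.06 + (8,440/2500.0)×161 + (2500.0/2)×0.22×£49.06 = £428,101.44.
Lowest total cost among the candidates is at Q = 499.1.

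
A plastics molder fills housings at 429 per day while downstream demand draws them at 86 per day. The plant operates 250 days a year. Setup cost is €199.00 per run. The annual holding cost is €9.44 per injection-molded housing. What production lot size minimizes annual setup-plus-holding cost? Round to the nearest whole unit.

Q* ≈ 1,065 housings

Annual demand D = 86 × 250 = 21,500.
Production build-up factor (1 − d/p) = 1 − 86/429 = 0.7995.
Q* = √(2DS / (H(1 − d/p))) = √(2 × 21,500 × 199 / (9.44 × 0.7995)).
= √(8,557,000 / 7.5476) ≈ 1064.771.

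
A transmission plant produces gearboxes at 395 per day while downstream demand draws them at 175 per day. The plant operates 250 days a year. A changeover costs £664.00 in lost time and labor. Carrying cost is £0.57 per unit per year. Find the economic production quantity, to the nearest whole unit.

Annual demand D = 175 × 250 = 43,750.
Production build-up factor (1 − d/p) = 1 − 175/395 = 0.5570.
Q* = √(2DS / (H(1 − d/p))) = √(2 × 43,750 × 664 / (0.57 × 0.5570)).
= √(58,100,000 / 0.3175) ≈ 13528.132.

Q* ≈ 13,528 gearboxes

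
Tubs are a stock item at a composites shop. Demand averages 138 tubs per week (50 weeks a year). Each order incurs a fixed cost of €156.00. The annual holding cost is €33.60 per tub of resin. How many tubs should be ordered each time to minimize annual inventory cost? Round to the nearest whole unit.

Q* ≈ 253 tubs

Annual demand D = 138 × 50 = 6,900.
EOQ = √(2DS / H) = √(2 × 6,900 × 156 / 33.6).
= √(2,152,800 / 33.6) = √64,071.4286 ≈ 253.123.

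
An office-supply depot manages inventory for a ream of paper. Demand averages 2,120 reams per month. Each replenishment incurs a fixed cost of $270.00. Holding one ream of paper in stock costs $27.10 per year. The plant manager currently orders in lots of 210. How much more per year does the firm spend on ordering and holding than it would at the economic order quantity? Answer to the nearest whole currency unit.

Annual demand D = 2,120 × 12 = 25,440.
EOQ = √(2DS/H) = √(2 × 25,440 × 270 / 27.1) ≈ 711.98.
Cost at Q* = (D/Q*)S + (Q*/2)H = √(2DSH) ≈ $19,294.79.
Cost at Q = 210: (25,440/210)×270 + (210/2)×27.1 = $32,708.57 + $2,845.50 = $35,554.07.
Excess = $35,554.07 − $19,294.79 = $16,259.28.

Extra cost ≈ $16,259 per year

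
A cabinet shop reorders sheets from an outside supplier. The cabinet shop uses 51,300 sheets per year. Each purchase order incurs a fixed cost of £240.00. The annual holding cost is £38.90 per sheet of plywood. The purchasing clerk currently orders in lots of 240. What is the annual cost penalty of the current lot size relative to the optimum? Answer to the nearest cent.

EOQ = √(2DS/H) = √(2 × 51,300 × 240 / 38.9) ≈ 795.62.
Cost at Q* = (D/Q*)S + (Q*/2)H = √(2DSH) ≈ £30,949.53.
Cost at Q = 240: (51,300/240)×240 + (240/2)×38.9 = £51,300.00 + £4,668.00 = £55,968.00.
Excess = £55,968.00 − £30,949.53 = £25,018.47.

Extra cost ≈ £25,018.47 per year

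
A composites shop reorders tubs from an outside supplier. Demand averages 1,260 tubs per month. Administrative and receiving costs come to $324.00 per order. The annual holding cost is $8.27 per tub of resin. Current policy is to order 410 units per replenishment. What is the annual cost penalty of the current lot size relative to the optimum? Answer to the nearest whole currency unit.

Extra cost ≈ $4,642 per year

Annual demand D = 1,260 × 12 = 15,120.
EOQ = √(2DS/H) = √(2 × 15,120 × 324 / 8.27) ≈ 1088.46.
Cost at Q* = (D/Q*)S + (Q*/2)H = √(2DSH) ≈ $9,001.53.
Cost at Q = 410: (15,120/410)×324 + (410/2)×8.27 = $11,948.49 + $1,695.35 = $13,643.84.
Excess = $13,643.84 − $9,001.53 = $4,642.31.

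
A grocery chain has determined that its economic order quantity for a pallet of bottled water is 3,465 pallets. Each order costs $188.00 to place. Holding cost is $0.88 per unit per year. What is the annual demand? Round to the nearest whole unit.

Invert the EOQ relation Q*² = 2DS/H.
From Q* = √(2DS/H): D = Q*²H / (2S) = 3,465² × 0.88 / (2 × 188) = 28099.676.

D ≈ 28,100 pallets per year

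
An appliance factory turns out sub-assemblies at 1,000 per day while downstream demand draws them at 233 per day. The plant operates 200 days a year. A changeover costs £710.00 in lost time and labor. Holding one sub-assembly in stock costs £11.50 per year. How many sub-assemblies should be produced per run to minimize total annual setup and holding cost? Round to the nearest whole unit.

Annual demand D = 233 × 200 = 46,600.
Production build-up factor (1 − d/p) = 1 − 233/1,000 = 0.7670.
Q* = √(2DS / (H(1 − d/p))) = √(2 × 46,600 × 710 / (11.5 × 0.7670)).
= √(66,172,000 / 8.8205) ≈ 2738.991.

Q* ≈ 2,739 sub-assemblies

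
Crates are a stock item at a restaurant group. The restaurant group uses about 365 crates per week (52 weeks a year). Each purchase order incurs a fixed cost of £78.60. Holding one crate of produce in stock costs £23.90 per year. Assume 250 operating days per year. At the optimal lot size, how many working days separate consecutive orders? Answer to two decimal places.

T ≈ 4.65 days

Annual demand D = 365 × 52 = 18,980.
Q* = √(2DS/H) = √(2 × 18,980 × 78.6 / 23.9) ≈ 353.33.
Cycle time = Q*/D × 250 = 353.33 / 18,980 × 250 ≈ 4.654 days.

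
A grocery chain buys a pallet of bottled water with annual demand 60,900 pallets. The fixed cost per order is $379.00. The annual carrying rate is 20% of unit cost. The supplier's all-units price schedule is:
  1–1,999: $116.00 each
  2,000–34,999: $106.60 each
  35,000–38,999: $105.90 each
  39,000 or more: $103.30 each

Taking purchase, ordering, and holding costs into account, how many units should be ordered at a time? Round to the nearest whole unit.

Holding cost per unit per year at price C is H = 0.20·C.
Evaluate total cost at each tier's feasible EOQ or, if the EOQ is below the tier, at the tier's minimum quantity.
EOQ at $116.00 = 1410.6 (feasible in tier 1): TC = 60,900×$116.00 + (60,900/1410.6)×379 + (1410.6/2)×0.20×$116.00 = $7,097,125.57.
EOQ at $106.60 = 1471.5 < 2000, so use break Q=2000: TC = 60,900×$106.60 + (60,900/2000.0)×379 + (2000.0/2)×0.20×$106.60 = $6,524,800.55.
EOQ at $105.90 = 1476.3 < 35000, so use break Q=35000: TC = 60,900×$105.90 + (60,900/35000.0)×379 + (35000.0/2)×0.20×$105.90 = $6,820,619.46.
EOQ at $103.30 = 1494.8 < 39000, so use break Q=39000: TC = 60,900×$103.30 + (60,900/39000.0)×379 + (39000.0/2)×0.20×$103.30 = $6,694,431.82.
Lowest total cost is $6,524,800.55 at Q = 2000.0.

Q* ≈ 2,000 pallets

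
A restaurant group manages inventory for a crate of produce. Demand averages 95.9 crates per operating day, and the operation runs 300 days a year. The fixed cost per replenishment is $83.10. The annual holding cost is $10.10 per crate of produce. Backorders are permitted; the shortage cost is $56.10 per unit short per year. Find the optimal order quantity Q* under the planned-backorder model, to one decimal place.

Annual demand D = 95.9 × 300 = 28,770.
With planned backorders, Q* = √(2DS/H) · √((H+B)/B).
√(2DS/H) = √(2 × 28,770 × 83.1 / 10.1) = 688.058.
√((H+B)/B) = √((10.1+56.1)/56.1) = 1.0863.
Q* ≈ 747.433.

Q* ≈ 747.4 crates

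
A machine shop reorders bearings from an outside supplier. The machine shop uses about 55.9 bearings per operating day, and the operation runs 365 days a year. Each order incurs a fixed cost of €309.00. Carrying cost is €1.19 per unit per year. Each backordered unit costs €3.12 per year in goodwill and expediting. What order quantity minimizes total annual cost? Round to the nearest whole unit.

Q* ≈ 3,826 bearings

Annual demand D = 55.9 × 365 = 20,403.5.
With planned backorders, Q* = √(2DS/H) · √((H+B)/B).
√(2DS/H) = √(2 × 20,403.5 × 309 / 1.19) = 3255.166.
√((H+B)/B) = √((1.19+3.12)/3.12) = 1.1753.
Q* ≈ 3825.907.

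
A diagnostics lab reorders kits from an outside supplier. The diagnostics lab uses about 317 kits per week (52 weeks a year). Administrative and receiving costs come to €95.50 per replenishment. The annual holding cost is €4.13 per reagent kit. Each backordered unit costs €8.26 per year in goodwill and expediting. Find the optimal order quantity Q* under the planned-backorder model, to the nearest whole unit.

Annual demand D = 317 × 52 = 16,484.
With planned backorders, Q* = √(2DS/H) · √((H+B)/B).
√(2DS/H) = √(2 × 16,484 × 95.5 / 4.13) = 873.118.
√((H+B)/B) = √((4.13+8.26)/8.26) = 1.2247.
Q* ≈ 1069.347.

Q* ≈ 1,069 kits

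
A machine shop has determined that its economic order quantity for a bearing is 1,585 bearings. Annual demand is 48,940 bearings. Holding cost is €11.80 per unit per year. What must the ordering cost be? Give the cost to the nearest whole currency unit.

S ≈ €303

The basic EOQ model gives Q* = √(2DS/H); rearrange for the unknown.
From Q* = √(2DS/H): S = Q*²H / (2D) = 1,585² × 11.8 / (2 × 48,940) = 302.8633.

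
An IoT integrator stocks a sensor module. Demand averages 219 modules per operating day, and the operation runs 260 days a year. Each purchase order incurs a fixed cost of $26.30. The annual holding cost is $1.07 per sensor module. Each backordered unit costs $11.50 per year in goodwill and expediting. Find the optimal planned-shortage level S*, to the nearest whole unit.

S* ≈ 149 modules

Annual demand D = 219 × 260 = 56,940.
With planned backorders, Q* = √(2DS/H) · √((H+B)/B).
√(2DS/H) = √(2 × 56,940 × 26.3 / 1.07) = 1673.053.
√((H+B)/B) = √((1.07+11.5)/11.5) = 1.0455.
Q* ≈ 1749.156.
S* = Q* · H/(H+B) = 1749.156 × 1.07/12.57 ≈ 148.894.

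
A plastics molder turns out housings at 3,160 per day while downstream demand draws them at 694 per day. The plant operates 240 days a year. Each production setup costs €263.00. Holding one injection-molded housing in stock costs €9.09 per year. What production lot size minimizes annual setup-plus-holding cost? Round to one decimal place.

Annual demand D = 694 × 240 = 166,560.
Production build-up factor (1 − d/p) = 1 − 694/3,160 = 0.7804.
Q* = √(2DS / (H(1 − d/p))) = √(2 × 166,560 × 263 / (9.09 × 0.7804)).
= √(87,610,560 / 7.0937) ≈ 3514.336.

Q* ≈ 3,514.3 housings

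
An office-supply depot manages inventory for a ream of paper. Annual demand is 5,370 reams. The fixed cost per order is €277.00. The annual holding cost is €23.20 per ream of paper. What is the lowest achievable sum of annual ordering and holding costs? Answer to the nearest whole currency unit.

Q* = √(2DS/H) = √(2 × 5,370 × 277 / 23.2) ≈ 358.09.
At the optimum the two cost components are equal, so total cost = 2·(Q*/2)H = Q*·H.
Minimum total = √(2DSH) = √(2 × 5,370 × 277 × 23.2) ≈ 8307.800.

TC* ≈ €8,308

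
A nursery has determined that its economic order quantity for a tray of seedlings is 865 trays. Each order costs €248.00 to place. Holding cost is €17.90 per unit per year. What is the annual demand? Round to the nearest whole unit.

The basic EOQ model gives Q* = √(2DS/H); rearrange for the unknown.
From Q* = √(2DS/H): D = Q*²H / (2S) = 865² × 17.9 / (2 × 248) = 27002.475.

D ≈ 27,002 trays per year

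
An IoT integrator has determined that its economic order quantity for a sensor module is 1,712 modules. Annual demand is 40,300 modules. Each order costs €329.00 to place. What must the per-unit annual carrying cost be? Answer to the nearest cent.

H ≈ €9.05

Squaring Q* = √(2DS/H) gives Q*² = 2DS/H.
From Q* = √(2DS/H): H = 2DS / Q*² = 2 × 40,300 × 329 / 1,712² = 9.0474.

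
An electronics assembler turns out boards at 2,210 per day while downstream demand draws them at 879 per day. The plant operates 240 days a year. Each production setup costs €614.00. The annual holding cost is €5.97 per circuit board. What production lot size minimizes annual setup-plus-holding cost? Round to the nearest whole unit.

Annual demand D = 879 × 240 = 210,960.
Production build-up factor (1 − d/p) = 1 − 879/2,210 = 0.6023.
Q* = √(2DS / (H(1 − d/p))) = √(2 × 210,960 × 614 / (5.97 × 0.6023)).
= √(259,058,880 / 3.5955) ≈ 8488.270.

Q* ≈ 8,488 boards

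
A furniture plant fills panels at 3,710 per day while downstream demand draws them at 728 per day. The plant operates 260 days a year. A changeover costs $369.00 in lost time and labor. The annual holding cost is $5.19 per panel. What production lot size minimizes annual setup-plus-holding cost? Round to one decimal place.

Q* ≈ 5,786.7 panels

Annual demand D = 728 × 260 = 189,280.
Production build-up factor (1 − d/p) = 1 − 728/3,710 = 0.8038.
Q* = √(2DS / (H(1 − d/p))) = √(2 × 189,280 × 369 / (5.19 × 0.8038)).
= √(139,688,640 / 4.1716) ≈ 5786.687.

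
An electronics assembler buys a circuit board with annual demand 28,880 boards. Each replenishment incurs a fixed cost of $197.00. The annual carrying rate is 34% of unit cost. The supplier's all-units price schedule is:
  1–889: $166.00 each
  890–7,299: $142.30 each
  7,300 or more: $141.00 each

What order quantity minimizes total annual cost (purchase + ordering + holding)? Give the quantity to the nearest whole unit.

Holding cost per unit per year at price C is H = 0.34·C.
Candidates are each tier's EOQ (if it falls in that tier) and each price-break quantity.
EOQ at $166.00 = 449.0 (feasible in tier 1): TC = 28,880×$166.00 + (28,880/449.0)×197 + (449.0/2)×0.34×$166.00 = $4,819,421.96.
EOQ at $142.30 = 485.0 < 890, so use break Q=890: TC = 28,880×$142.30 + (28,880/890.0)×197 + (890.0/2)×0.34×$142.30 = $4,137,546.53.
EOQ at $141.00 = 487.2 < 7300, so use break Q=7300: TC = 28,880×$141.00 + (28,880/7300.0)×197 + (7300.0/2)×0.34×$141.00 = $4,247,840.36.
Lowest total cost is $4,137,546.53 at Q = 890.0.

Q* ≈ 890 boards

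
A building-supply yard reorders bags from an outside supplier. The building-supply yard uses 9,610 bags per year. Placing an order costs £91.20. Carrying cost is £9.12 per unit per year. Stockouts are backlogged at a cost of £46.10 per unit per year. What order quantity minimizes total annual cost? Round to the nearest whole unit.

With planned backorders, Q* = √(2DS/H) · √((H+B)/B).
√(2DS/H) = √(2 × 9,610 × 91.2 / 9.12) = 438.406.
√((H+B)/B) = √((9.12+46.1)/46.1) = 1.0945.
Q* ≈ 479.816.

Q* ≈ 480 bags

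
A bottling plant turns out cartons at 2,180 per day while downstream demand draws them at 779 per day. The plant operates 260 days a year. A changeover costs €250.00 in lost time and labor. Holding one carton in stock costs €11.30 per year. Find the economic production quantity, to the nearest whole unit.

Q* ≈ 3,734 cartons

Annual demand D = 779 × 260 = 202,540.
Production build-up factor (1 − d/p) = 1 − 779/2,180 = 0.6427.
Q* = √(2DS / (H(1 − d/p))) = √(2 × 202,540 × 250 / (11.3 × 0.6427)).
= √(101,270,000 / 7.2621) ≈ 3734.310.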